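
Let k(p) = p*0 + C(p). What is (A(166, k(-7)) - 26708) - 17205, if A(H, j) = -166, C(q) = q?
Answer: -44079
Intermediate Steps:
k(p) = p (k(p) = p*0 + p = 0 + p = p)
(A(166, k(-7)) - 26708) - 17205 = (-166 - 26708) - 17205 = -26874 - 17205 = -44079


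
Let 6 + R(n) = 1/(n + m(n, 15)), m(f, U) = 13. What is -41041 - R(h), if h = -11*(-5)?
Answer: -2790381/68 ≈ -41035.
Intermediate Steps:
h = 55
R(n) = -6 + 1/(13 + n) (R(n) = -6 + 1/(n + 13) = -6 + 1/(13 + n))
-41041 - R(h) = -41041 - (-77 - 6*55)/(13 + 55) = -41041 - (-77 - 330)/68 = -41041 - (-407)/68 = -41041 - 1*(-407/68) = -41041 + 407/68 = -2790381/68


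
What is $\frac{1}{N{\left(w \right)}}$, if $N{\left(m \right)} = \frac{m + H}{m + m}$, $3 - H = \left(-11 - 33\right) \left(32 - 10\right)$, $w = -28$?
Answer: $- \frac{56}{943} \approx -0.059385$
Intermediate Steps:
$H = 971$ ($H = 3 - \left(-11 - 33\right) \left(32 - 10\right) = 3 - \left(-44\right) 22 = 3 - -968 = 3 + 968 = 971$)
$N{\left(m \right)} = \frac{971 + m}{2 m}$ ($N{\left(m \right)} = \frac{m + 971}{m + m} = \frac{971 + m}{2 m}$)
$\frac{1}{N{\left(w \right)}} = \frac{1}{\frac{1}{2} \frac{1}{-28} \left(971 - 28\right)} = \frac{1}{\frac{1}{2} \left(- \frac{1}{28}\right) 943} = \frac{1}{- \frac{943}{56}} = - \frac{56}{943}$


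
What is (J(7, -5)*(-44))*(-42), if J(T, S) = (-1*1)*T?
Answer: -12936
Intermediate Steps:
J(T, S) = -T
(J(7, -5)*(-44))*(-42) = (-1*7*(-44))*(-42) = -7*(-44)*(-42) = 308*(-42) = -12936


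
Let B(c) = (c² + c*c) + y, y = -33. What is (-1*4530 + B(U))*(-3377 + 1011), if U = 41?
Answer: 2841566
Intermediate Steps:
B(c) = -33 + 2*c² (B(c) = (c² + c*c) - 33 = (c² + c²) - 33 = 2*c² - 33 = -33 + 2*c²)
(-1*4530 + B(U))*(-3377 + 1011) = (-1*4530 + (-33 + 2*41²))*(-3377 + 1011) = (-4530 + (-33 + 2*1681))*(-2366) = (-4530 + (-33 + 3362))*(-2366) = (-4530 + 3329)*(-2366) = -1201*(-2366) = 2841566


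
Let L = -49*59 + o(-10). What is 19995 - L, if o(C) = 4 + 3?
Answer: 22879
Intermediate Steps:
o(C) = 7
L = -2884 (L = -49*59 + 7 = -2891 + 7 = -2884)
19995 - L = 19995 - 1*(-2884) = 19995 + 2884 = 22879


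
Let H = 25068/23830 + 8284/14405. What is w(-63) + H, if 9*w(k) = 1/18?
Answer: 9082225727/5560992630 ≈ 1.6332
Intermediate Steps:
w(k) = 1/162 (w(k) = (⅑)/18 = (⅑)*(1/18) = 1/162)
H = 55851226/34327115 (H = 25068*(1/23830) + 8284*(1/14405) = 12534/11915 + 8284/14405 = 55851226/34327115 ≈ 1.6270)
w(-63) + H = 1/162 + 55851226/34327115 = 9082225727/5560992630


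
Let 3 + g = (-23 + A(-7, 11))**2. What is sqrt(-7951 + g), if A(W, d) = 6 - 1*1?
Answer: I*sqrt(7630) ≈ 87.35*I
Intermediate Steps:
A(W, d) = 5 (A(W, d) = 6 - 1 = 5)
g = 321 (g = -3 + (-23 + 5)**2 = -3 + (-18)**2 = -3 + 324 = 321)
sqrt(-7951 + g) = sqrt(-7951 + 321) = sqrt(-7630) = I*sqrt(7630)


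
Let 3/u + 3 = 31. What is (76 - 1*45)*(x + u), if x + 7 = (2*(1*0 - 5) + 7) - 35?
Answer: -38967/28 ≈ -1391.7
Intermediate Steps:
u = 3/28 (u = 3/(-3 + 31) = 3/28 ≈ 0.10714)
x = -45 (x = -7 + ((2*(1*0 - 5) + 7) - 35) = -7 + ((2*(0 - 5) + 7) - 35) = -7 + ((2*(-5) + 7) - 35) = -7 + ((-10 + 7) - 35) = -7 + (-3 - 35) = -7 - 38 = -45)
(76 - 1*45)*(x + u) = (76 - 1*45)*(-45 + 3/28) = (76 - 45)*(-1257/28) = 31*(-1257/28) = -38967/28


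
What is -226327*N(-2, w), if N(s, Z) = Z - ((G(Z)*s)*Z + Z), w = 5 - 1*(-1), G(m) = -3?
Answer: 8147772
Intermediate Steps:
w = 6 (w = 5 + 1 = 6)
N(s, Z) = 3*Z*s (N(s, Z) = Z - ((-3*s)*Z + Z) = Z - (-3*Z*s + Z) = Z - (Z - 3*Z*s) = Z + (-Z + 3*Z*s) = 3*Z*s)
-226327*N(-2, w) = -678981*6*(-2) = -226327*(-36) = 8147772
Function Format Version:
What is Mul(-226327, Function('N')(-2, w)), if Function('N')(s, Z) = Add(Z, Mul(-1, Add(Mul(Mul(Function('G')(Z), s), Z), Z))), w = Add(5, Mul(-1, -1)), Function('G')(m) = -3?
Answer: 8147772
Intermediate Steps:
w = 6 (w = Add(5, 1) = 6)
Function('N')(s, Z) = Mul(3, Z, s) (Function('N')(s, Z) = Add(Z, Mul(-1, Add(Mul(Mul(-3, s), Z), Z))) = Add(Z, Mul(-1, Add(Mul(-3, Z, s), Z))) = Add(Z, Mul(-1, Add(Z, Mul(-3, Z, s)))) = Add(Z, Add(Mul(-1, Z), Mul(3, Z, s))) = Mul(3, Z, s))
Mul(-226327, Function('N')(-2, w)) = Mul(-226327, Mul(3, 6, -2)) = Mul(-226327, -36) = 8147772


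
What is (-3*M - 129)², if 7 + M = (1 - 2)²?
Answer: 12321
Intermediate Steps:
M = -6 (M = -7 + (1 - 2)² = -7 + (-1)² = -7 + 1 = -6)
(-3*M - 129)² = (-3*(-6) - 129)² = (18 - 129)² = (-111)² = 12321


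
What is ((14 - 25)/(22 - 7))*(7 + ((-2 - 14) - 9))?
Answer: 66/5 ≈ 13.200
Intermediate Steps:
((14 - 25)/(22 - 7))*(7 + ((-2 - 14) - 9)) = (-11/15)*(7 + (-16 - 9)) = (-11*1/15)*(7 - 25) = -11/15*(-18) = 66/5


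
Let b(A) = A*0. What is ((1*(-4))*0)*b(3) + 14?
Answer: 14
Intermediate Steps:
b(A) = 0
((1*(-4))*0)*b(3) + 14 = ((1*(-4))*0)*0 + 14 = -4*0*0 + 14 = 0*0 + 14 = 0 + 14 = 14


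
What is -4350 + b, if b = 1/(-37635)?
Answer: -163712251/37635 ≈ -4350.0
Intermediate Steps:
b = -1/37635 ≈ -2.6571e-5
-4350 + b = -4350 - 1/37635 = -163712251/37635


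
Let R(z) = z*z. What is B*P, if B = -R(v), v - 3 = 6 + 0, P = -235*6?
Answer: 114210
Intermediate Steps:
P = -1410
v = 9 (v = 3 + (6 + 0) = 3 + 6 = 9)
R(z) = z**2
B = -81 (B = -1*9**2 = -1*81 = -81)
B*P = -81*(-1410) = 114210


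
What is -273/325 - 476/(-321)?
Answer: 5159/8025 ≈ 0.64287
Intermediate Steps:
-273/325 - 476/(-321) = -273*1/325 - 476*(-1/321) = -21/25 + 476/321 = 5159/8025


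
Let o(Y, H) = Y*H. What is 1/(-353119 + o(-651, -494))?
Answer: -1/31525 ≈ -3.1721e-5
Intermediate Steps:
o(Y, H) = H*Y
1/(-353119 + o(-651, -494)) = 1/(-353119 - 494*(-651)) = 1/(-353119 + 321594) = 1/(-31525) = -1/31525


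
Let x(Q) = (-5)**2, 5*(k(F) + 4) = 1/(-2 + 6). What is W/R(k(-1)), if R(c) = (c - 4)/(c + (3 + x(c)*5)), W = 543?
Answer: -449061/53 ≈ -8472.8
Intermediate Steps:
k(F) = -79/20 (k(F) = -4 + 1/(5*(-2 + 6)) = -4 + (1/5)/4 = -4 + (1/5)*(1/4) = -4 + 1/20 = -79/20)
x(Q) = 25
R(c) = (-4 + c)/(128 + c) (R(c) = (c - 4)/(c + (3 + 25*5)) = (-4 + c)/(c + (3 + 125)) = (-4 + c)/(c + 128) = (-4 + c)/(128 + c))
W/R(k(-1)) = 543/(((-4 - 79/20)/(128 - 79/20))) = 543/((-159/20/(2481/20))) = 543/(((20/2481)*(-159/20))) = 543/(-53/827) = 543*(-827/53) = -449061/53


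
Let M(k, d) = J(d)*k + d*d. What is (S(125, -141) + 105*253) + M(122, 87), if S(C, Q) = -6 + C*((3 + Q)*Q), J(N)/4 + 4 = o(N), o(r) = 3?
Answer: 2465890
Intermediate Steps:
J(N) = -4 (J(N) = -16 + 4*3 = -16 + 12 = -4)
M(k, d) = d**2 - 4*k (M(k, d) = -4*k + d*d = -4*k + d**2 = d**2 - 4*k)
S(C, Q) = -6 + C*Q*(3 + Q) (S(C, Q) = -6 + C*(Q*(3 + Q)) = -6 + C*Q*(3 + Q))
(S(125, -141) + 105*253) + M(122, 87) = ((-6 + 125*(-141)**2 + 3*125*(-141)) + 105*253) + (87**2 - 4*122) = ((-6 + 125*19881 - 52875) + 26565) + (7569 - 488) = ((-6 + 2485125 - 52875) + 26565) + 7081 = (2432244 + 26565) + 7081 = 2458809 + 7081 = 2465890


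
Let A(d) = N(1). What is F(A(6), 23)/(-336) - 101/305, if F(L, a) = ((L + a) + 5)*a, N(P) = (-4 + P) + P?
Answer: -108163/51240 ≈ -2.1109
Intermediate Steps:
N(P) = -4 + 2*P
A(d) = -2 (A(d) = -4 + 2*1 = -4 + 2 = -2)
F(L, a) = a*(5 + L + a) (F(L, a) = (5 + L + a)*a = a*(5 + L + a))
F(A(6), 23)/(-336) - 101/305 = (23*(5 - 2 + 23))/(-336) - 101/305 = (23*26)*(-1/336) - 101*1/305 = 598*(-1/336) - 101/305 = -299/168 - 101/305 = -108163/51240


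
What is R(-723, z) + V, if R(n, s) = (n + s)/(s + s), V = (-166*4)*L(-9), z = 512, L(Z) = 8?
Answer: -5439699/1024 ≈ -5312.2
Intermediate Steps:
V = -5312 (V = -166*4*8 = -664*8 = -5312)
R(n, s) = (n + s)/(2*s) (R(n, s) = (n + s)/((2*s)) = (n + s)*(1/(2*s)) = (n + s)/(2*s))
R(-723, z) + V = (1/2)*(-723 + 512)/512 - 5312 = (1/2)*(1/512)*(-211) - 5312 = -211/1024 - 5312 = -5439699/1024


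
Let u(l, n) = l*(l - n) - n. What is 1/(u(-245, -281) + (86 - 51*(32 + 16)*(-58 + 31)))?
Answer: 1/57643 ≈ 1.7348e-5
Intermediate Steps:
u(l, n) = -n + l*(l - n)
1/(u(-245, -281) + (86 - 51*(32 + 16)*(-58 + 31))) = 1/(((-245)² - 1*(-281) - 1*(-245)*(-281)) + (86 - 51*(32 + 16)*(-58 + 31))) = 1/((60025 + 281 - 68845) + (86 - 2448*(-27))) = 1/(-8539 + (86 - 51*(-1296))) = 1/(-8539 + (86 + 66096)) = 1/(-8539 + 66182) = 1/57643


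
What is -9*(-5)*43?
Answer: 1935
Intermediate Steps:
-9*(-5)*43 = 45*43 = 1935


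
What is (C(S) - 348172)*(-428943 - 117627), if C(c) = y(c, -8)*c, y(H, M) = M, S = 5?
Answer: 190322232840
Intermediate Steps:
C(c) = -8*c
(C(S) - 348172)*(-428943 - 117627) = (-8*5 - 348172)*(-428943 - 117627) = (-40 - 348172)*(-546570) = -348212*(-546570) = 190322232840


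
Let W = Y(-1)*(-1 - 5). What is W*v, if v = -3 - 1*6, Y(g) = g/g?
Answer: 54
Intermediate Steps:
Y(g) = 1
v = -9 (v = -3 - 6 = -9)
W = -6 (W = 1*(-1 - 5) = 1*(-6) = -6)
W*v = -6*(-9) = 54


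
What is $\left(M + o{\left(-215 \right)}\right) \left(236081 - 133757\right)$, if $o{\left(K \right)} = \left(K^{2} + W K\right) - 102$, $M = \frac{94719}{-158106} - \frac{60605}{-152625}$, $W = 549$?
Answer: $- \frac{1972929721164645082}{268121425} \approx -7.3583 \cdot 10^{9}$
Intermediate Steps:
$M = - \frac{324964883}{1608728550}$ ($M = 94719 \left(- \frac{1}{158106}\right) - - \frac{12121}{30525} = - \frac{31573}{52702} + \frac{12121}{30525} = - \frac{324964883}{1608728550} \approx -0.202$)
$o{\left(K \right)} = -102 + K^{2} + 549 K$ ($o{\left(K \right)} = \left(K^{2} + 549 K\right) - 102 = -102 + K^{2} + 549 K$)
$\left(M + o{\left(-215 \right)}\right) \left(236081 - 133757\right) = \left(- \frac{324964883}{1608728550} + \left(-102 + \left(-215\right)^{2} + 549 \left(-215\right)\right)\right) \left(236081 - 133757\right) = \left(- \frac{324964883}{1608728550} - 71912\right) 102324 = \left(- \frac{115687212452483}{1608728550}\right) 102324 = - \frac{1972929721164645082}{268121425}$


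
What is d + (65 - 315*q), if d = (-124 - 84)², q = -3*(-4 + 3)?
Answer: 42384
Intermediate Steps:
q = 3 (q = -3*(-1) = 3)
d = 43264 (d = (-208)² = 43264)
d + (65 - 315*q) = 43264 + (65 - 315*3) = 43264 + (65 - 945) = 43264 - 880 = 42384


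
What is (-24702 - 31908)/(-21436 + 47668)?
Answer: -9435/4372 ≈ -2.1581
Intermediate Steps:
(-24702 - 31908)/(-21436 + 47668) = -56610/26232 = -56610*1/26232 = -9435/4372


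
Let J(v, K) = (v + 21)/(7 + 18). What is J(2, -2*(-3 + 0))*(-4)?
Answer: -92/25 ≈ -3.6800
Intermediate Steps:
J(v, K) = 21/25 + v/25 (J(v, K) = (21 + v)/25 = (21 + v)*(1/25) = 21/25 + v/25)
J(2, -2*(-3 + 0))*(-4) = (21/25 + (1/25)*2)*(-4) = (21/25 + 2/25)*(-4) = (23/25)*(-4) = -92/25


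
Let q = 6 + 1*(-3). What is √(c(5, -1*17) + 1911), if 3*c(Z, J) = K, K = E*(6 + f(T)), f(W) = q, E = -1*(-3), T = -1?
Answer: 8*√30 ≈ 43.818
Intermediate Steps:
E = 3
q = 3 (q = 6 - 3 = 3)
f(W) = 3
K = 27 (K = 3*(6 + 3) = 3*9 = 27)
c(Z, J) = 9 (c(Z, J) = (⅓)*27 = 9)
√(c(5, -1*17) + 1911) = √(9 + 1911) = √1920 = 8*√30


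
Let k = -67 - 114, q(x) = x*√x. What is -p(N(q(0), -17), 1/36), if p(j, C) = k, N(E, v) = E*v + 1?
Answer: 181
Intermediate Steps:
q(x) = x^(3/2)
N(E, v) = 1 + E*v
k = -181
p(j, C) = -181
-p(N(q(0), -17), 1/36) = -1*(-181) = 181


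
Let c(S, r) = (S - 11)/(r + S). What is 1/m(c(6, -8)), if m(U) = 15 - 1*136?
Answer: -1/121 ≈ -0.0082645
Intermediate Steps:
c(S, r) = (-11 + S)/(S + r)
m(U) = -121 (m(U) = 15 - 136 = -121)
1/m(c(6, -8)) = 1/(-121) = -1/121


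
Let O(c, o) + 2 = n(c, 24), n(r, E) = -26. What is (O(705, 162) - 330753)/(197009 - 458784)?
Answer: 330781/261775 ≈ 1.2636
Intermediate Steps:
O(c, o) = -28 (O(c, o) = -2 - 26 = -28)
(O(705, 162) - 330753)/(197009 - 458784) = (-28 - 330753)/(197009 - 458784) = -330781/(-261775) = -330781*(-1/261775) = 330781/261775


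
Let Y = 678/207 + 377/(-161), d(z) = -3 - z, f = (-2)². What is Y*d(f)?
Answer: -451/69 ≈ -6.5362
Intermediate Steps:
f = 4
Y = 451/483 (Y = 678*(1/207) + 377*(-1/161) = 226/69 - 377/161 = 451/483 ≈ 0.93375)
Y*d(f) = 451*(-3 - 1*4)/483 = 451*(-3 - 4)/483 = (451/483)*(-7) = -451/69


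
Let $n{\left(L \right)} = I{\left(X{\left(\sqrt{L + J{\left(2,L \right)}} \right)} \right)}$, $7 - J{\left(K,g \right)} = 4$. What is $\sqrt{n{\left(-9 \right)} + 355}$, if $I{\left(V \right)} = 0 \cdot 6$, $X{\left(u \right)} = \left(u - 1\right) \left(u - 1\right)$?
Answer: $\sqrt{355} \approx 18.841$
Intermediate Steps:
$J{\left(K,g \right)} = 3$ ($J{\left(K,g \right)} = 7 - 4 = 3$)
$X{\left(u \right)} = \left(-1 + u\right)^{2}$ ($X{\left(u \right)} = \left(-1 + u\right) \left(-1 + u\right) = \left(-1 + u\right)^{2}$)
$I{\left(V \right)} = 0$
$n{\left(L \right)} = 0$
$\sqrt{n{\left(-9 \right)} + 355} = \sqrt{0 + 355} = \sqrt{355}$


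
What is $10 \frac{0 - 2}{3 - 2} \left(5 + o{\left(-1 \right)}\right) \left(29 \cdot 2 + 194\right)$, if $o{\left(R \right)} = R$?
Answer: $-20160$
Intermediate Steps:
$10 \frac{0 - 2}{3 - 2} \left(5 + o{\left(-1 \right)}\right) \left(29 \cdot 2 + 194\right) = 10 \frac{0 - 2}{3 - 2} \left(5 - 1\right) \left(29 \cdot 2 + 194\right) = 10 - \frac{2}{1} \cdot 4 \left(58 + 194\right) = 10 \left(-2\right) 1 \cdot 4 \cdot 252 = 10 \left(\left(-2\right) 4\right) 252 = 10 \left(-8\right) 252 = \left(-80\right) 252 = -20160$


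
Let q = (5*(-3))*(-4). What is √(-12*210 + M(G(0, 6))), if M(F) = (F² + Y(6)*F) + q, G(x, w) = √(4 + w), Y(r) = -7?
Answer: √(-2450 - 7*√10) ≈ 49.721*I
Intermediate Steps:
q = 60 (q = -15*(-4) = 60)
M(F) = 60 + F² - 7*F (M(F) = (F² - 7*F) + 60 = 60 + F² - 7*F)
√(-12*210 + M(G(0, 6))) = √(-12*210 + (60 + (√(4 + 6))² - 7*√(4 + 6))) = √(-2520 + (60 + (√10)² - 7*√10)) = √(-2520 + (60 + 10 - 7*√10)) = √(-2520 + (70 - 7*√10)) = √(-2450 - 7*√10)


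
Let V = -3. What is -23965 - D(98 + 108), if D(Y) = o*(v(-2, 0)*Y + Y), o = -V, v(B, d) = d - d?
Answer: -24583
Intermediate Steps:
v(B, d) = 0
o = 3 (o = -1*(-3) = 3)
D(Y) = 3*Y (D(Y) = 3*(0*Y + Y) = 3*(0 + Y) = 3*Y)
-23965 - D(98 + 108) = -23965 - 3*(98 + 108) = -23965 - 3*206 = -23965 - 1*618 = -23965 - 618 = -24583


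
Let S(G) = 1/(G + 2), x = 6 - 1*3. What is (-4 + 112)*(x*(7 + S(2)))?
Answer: 2349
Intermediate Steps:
x = 3 (x = 6 - 3 = 3)
S(G) = 1/(2 + G)
(-4 + 112)*(x*(7 + S(2))) = (-4 + 112)*(3*(7 + 1/(2 + 2))) = 108*(3*(7 + 1/4)) = 108*(3*(7 + ¼)) = 108*(3*(29/4)) = 108*(87/4) = 2349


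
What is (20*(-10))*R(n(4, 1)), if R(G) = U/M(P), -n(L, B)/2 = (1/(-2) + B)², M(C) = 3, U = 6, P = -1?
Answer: -400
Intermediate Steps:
n(L, B) = -2*(-½ + B)² (n(L, B) = -2*(1/(-2) + B)² = -2*(-½ + B)²)
R(G) = 2 (R(G) = 6/3 = 6*(⅓) = 2)
(20*(-10))*R(n(4, 1)) = (20*(-10))*2 = -200*2 = -400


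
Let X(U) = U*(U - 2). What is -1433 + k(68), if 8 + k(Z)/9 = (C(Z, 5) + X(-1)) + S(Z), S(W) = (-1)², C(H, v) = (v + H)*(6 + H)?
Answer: 47149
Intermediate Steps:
C(H, v) = (6 + H)*(H + v) (C(H, v) = (H + v)*(6 + H) = (6 + H)*(H + v))
S(W) = 1
X(U) = U*(-2 + U)
k(Z) = 234 + 9*Z² + 99*Z (k(Z) = -72 + 9*(((Z² + 6*Z + 6*5 + Z*5) - (-2 - 1)) + 1) = -72 + 9*(((Z² + 6*Z + 30 + 5*Z) - 1*(-3)) + 1) = -72 + 9*(((30 + Z² + 11*Z) + 3) + 1) = -72 + 9*((33 + Z² + 11*Z) + 1) = -72 + 9*(34 + Z² + 11*Z) = -72 + (306 + 9*Z² + 99*Z) = 234 + 9*Z² + 99*Z)
-1433 + k(68) = -1433 + (234 + 9*68² + 99*68) = -1433 + (234 + 9*4624 + 6732) = -1433 + (234 + 41616 + 6732) = -1433 + 48582 = 47149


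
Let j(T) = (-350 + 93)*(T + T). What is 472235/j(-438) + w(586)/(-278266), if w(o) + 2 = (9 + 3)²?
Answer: 65687487883/31323290556 ≈ 2.0971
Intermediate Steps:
j(T) = -514*T
w(o) = 142 (w(o) = -2 + (9 + 3)² = -2 + 12² = -2 + 144 = 142)
472235/j(-438) + w(586)/(-278266) = 472235/((-514*(-438))) + 142/(-278266) = 472235/225132 + 142*(-1/278266) = 472235*(1/225132) - 71/139133 = 472235/225132 - 71/139133 = 65687487883/31323290556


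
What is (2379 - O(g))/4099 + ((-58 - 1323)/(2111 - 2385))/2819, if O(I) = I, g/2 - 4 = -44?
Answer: 1905007073/3166092194 ≈ 0.60169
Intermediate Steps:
g = -80 (g = 8 + 2*(-44) = 8 - 88 = -80)
(2379 - O(g))/4099 + ((-58 - 1323)/(2111 - 2385))/2819 = (2379 - 1*(-80))/4099 + ((-58 - 1323)/(2111 - 2385))/2819 = (2379 + 80)*(1/4099) - 1381/(-274)*(1/2819) = 2459*(1/4099) - 1381*(-1/274)*(1/2819) = 2459/4099 + (1381/274)*(1/2819) = 2459/4099 + 1381/772406 = 1905007073/3166092194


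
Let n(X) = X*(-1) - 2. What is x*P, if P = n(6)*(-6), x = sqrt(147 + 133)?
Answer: 96*sqrt(70) ≈ 803.19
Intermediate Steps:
n(X) = -2 - X (n(X) = -X - 2 = -2 - X)
x = 2*sqrt(70) (x = sqrt(280) = 2*sqrt(70) ≈ 16.733)
P = 48 (P = (-2 - 1*6)*(-6) = (-2 - 6)*(-6) = -8*(-6) = 48)
x*P = (2*sqrt(70))*48 = 96*sqrt(70)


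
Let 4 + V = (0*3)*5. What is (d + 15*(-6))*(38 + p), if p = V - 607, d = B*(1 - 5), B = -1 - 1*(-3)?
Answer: 56154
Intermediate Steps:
B = 2 (B = -1 + 3 = 2)
V = -4 (V = -4 + (0*3)*5 = -4 + 0*5 = -4 + 0 = -4)
d = -8 (d = 2*(1 - 5) = 2*(-4) = -8)
p = -611 (p = -4 - 607 = -611)
(d + 15*(-6))*(38 + p) = (-8 + 15*(-6))*(38 - 611) = (-8 - 90)*(-573) = -98*(-573) = 56154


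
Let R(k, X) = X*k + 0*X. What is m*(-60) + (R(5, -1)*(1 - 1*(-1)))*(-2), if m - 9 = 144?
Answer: -9160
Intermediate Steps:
m = 153 (m = 9 + 144 = 153)
R(k, X) = X*k (R(k, X) = X*k + 0 = X*k)
m*(-60) + (R(5, -1)*(1 - 1*(-1)))*(-2) = 153*(-60) + ((-1*5)*(1 - 1*(-1)))*(-2) = -9180 - 5*(1 + 1)*(-2) = -9180 - 5*2*(-2) = -9180 - 10*(-2) = -9180 + 20 = -9160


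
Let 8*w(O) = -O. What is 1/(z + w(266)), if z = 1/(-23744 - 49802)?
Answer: -147092/4890811 ≈ -0.030075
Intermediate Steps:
w(O) = -O/8 (w(O) = (-O)/8 = -O/8)
z = -1/73546 (z = 1/(-73546) = -1/73546 ≈ -1.3597e-5)
1/(z + w(266)) = 1/(-1/73546 - ⅛*266) = 1/(-1/73546 - 133/4) = 1/(-4890811/147092) = -147092/4890811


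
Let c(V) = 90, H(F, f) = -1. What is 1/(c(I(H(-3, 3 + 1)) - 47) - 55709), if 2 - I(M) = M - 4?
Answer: -1/55619 ≈ -1.7979e-5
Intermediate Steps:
I(M) = 6 - M (I(M) = 2 - (M - 4) = 2 - (-4 + M) = 2 + (4 - M) = 6 - M)
1/(c(I(H(-3, 3 + 1)) - 47) - 55709) = 1/(90 - 55709) = 1/(-55619) = -1/55619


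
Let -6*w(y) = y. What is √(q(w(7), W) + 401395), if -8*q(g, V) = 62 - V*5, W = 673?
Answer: √6428926/4 ≈ 633.88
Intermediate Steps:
w(y) = -y/6
q(g, V) = -31/4 + 5*V/8 (q(g, V) = -(62 - V*5)/8 = -(62 - 5*V)/8 = -31/4 + 5*V/8)
√(q(w(7), W) + 401395) = √((-31/4 + (5/8)*673) + 401395) = √((-31/4 + 3365/8) + 401395) = √(3303/8 + 401395) = √(3214463/8) = √6428926/4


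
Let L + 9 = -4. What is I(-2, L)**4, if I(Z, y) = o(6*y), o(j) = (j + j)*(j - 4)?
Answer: 26776499624349696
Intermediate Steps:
L = -13 (L = -9 - 4 = -13)
o(j) = 2*j*(-4 + j) (o(j) = (2*j)*(-4 + j) = 2*j*(-4 + j))
I(Z, y) = 12*y*(-4 + 6*y) (I(Z, y) = 2*(6*y)*(-4 + 6*y) = 12*y*(-4 + 6*y))
I(-2, L)**4 = (24*(-13)*(-2 + 3*(-13)))**4 = (24*(-13)*(-2 - 39))**4 = (24*(-13)*(-41))**4 = 12792**4 = 26776499624349696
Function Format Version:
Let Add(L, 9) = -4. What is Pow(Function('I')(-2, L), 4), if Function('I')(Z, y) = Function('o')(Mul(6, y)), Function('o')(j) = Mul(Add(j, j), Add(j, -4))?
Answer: 26776499624349696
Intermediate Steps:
L = -13 (L = Add(-9, -4) = -13)
Function('o')(j) = Mul(2, j, Add(-4, j)) (Function('o')(j) = Mul(Mul(2, j), Add(-4, j)) = Mul(2, j, Add(-4, j)))
Function('I')(Z, y) = Mul(12, y, Add(-4, Mul(6, y))) (Function('I')(Z, y) = Mul(2, Mul(6, y), Add(-4, Mul(6, y))) = Mul(12, y, Add(-4, Mul(6, y))))
Pow(Function('I')(-2, L), 4) = Pow(Mul(24, -13, Add(-2, Mul(3, -13))), 4) = Pow(Mul(24, -13, Add(-2, -39)), 4) = Pow(Mul(24, -13, -41), 4) = Pow(12792, 4) = 26776499624349696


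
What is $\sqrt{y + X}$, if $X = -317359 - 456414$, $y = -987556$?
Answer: $i \sqrt{1761329} \approx 1327.2 i$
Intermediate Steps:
$X = -773773$ ($X = -317359 - 456414 = -773773$)
$\sqrt{y + X} = \sqrt{-987556 - 773773} = \sqrt{-1761329} = i \sqrt{1761329}$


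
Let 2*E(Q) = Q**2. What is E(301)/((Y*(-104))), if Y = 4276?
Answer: -90601/889408 ≈ -0.10187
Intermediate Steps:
E(Q) = Q**2/2
E(301)/((Y*(-104))) = ((1/2)*301**2)/((4276*(-104))) = ((1/2)*90601)/(-444704) = (90601/2)*(-1/444704) = -90601/889408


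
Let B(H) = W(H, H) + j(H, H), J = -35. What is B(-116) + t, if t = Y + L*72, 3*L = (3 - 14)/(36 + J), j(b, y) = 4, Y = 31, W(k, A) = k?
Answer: -345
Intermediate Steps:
B(H) = 4 + H (B(H) = H + 4 = 4 + H)
L = -11/3 (L = ((3 - 14)/(36 - 35))/3 = (-11/1)/3 = (-11*1)/3 = (⅓)*(-11) = -11/3 ≈ -3.6667)
t = -233 (t = 31 - 11/3*72 = 31 - 264 = -233)
B(-116) + t = (4 - 116) - 233 = -112 - 233 = -345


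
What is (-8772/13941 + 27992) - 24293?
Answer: 17186329/4647 ≈ 3698.4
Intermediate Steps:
(-8772/13941 + 27992) - 24293 = (-8772*1/13941 + 27992) - 24293 = (-2924/4647 + 27992) - 24293 = 130075900/4647 - 24293 = 17186329/4647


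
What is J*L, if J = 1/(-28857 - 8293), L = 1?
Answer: -1/37150 ≈ -2.6918e-5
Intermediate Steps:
J = -1/37150 (J = 1/(-37150) = -1/37150 ≈ -2.6918e-5)
J*L = -1/37150*1 = -1/37150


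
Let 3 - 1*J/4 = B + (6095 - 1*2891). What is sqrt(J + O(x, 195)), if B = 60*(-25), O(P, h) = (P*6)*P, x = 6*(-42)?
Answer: 18*sqrt(1155) ≈ 611.74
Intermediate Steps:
x = -252
O(P, h) = 6*P**2 (O(P, h) = (6*P)*P = 6*P**2)
B = -1500
J = -6804 (J = 12 - 4*(-1500 + (6095 - 1*2891)) = 12 - 4*(-1500 + (6095 - 2891)) = 12 - 4*(-1500 + 3204) = 12 - 4*1704 = 12 - 6816 = -6804)
sqrt(J + O(x, 195)) = sqrt(-6804 + 6*(-252)**2) = sqrt(-6804 + 6*63504) = sqrt(-6804 + 381024) = sqrt(374220) = 18*sqrt(1155)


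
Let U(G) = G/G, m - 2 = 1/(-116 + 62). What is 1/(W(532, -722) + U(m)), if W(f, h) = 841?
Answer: 1/842 ≈ 0.0011876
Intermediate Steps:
m = 107/54 (m = 2 + 1/(-116 + 62) = 2 + 1/(-54) = 2 - 1/54 = 107/54 ≈ 1.9815)
U(G) = 1
1/(W(532, -722) + U(m)) = 1/(841 + 1) = 1/842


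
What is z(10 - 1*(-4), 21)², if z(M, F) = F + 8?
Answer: 841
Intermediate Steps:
z(M, F) = 8 + F
z(10 - 1*(-4), 21)² = (8 + 21)² = 29² = 841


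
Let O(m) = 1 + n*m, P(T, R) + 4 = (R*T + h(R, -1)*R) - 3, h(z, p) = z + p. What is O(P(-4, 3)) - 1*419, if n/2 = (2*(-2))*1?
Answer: -314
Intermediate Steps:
h(z, p) = p + z
n = -8 (n = 2*((2*(-2))*1) = 2*(-4*1) = 2*(-4) = -8)
P(T, R) = -7 + R*T + R*(-1 + R) (P(T, R) = -4 + ((R*T + (-1 + R)*R) - 3) = -4 + ((R*T + R*(-1 + R)) - 3) = -4 + (-3 + R*T + R*(-1 + R)) = -7 + R*T + R*(-1 + R))
O(m) = 1 - 8*m
O(P(-4, 3)) - 1*419 = (1 - 8*(-7 + 3*(-4) + 3*(-1 + 3))) - 1*419 = (1 - 8*(-7 - 12 + 3*2)) - 419 = (1 - 8*(-7 - 12 + 6)) - 419 = (1 - 8*(-13)) - 419 = (1 + 104) - 419 = 105 - 419 = -314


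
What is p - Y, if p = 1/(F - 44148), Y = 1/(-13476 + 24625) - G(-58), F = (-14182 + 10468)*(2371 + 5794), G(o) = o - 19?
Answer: -26070960861241/338583512742 ≈ -77.000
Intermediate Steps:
G(o) = -19 + o
F = -30324810 (F = -3714*8165 = -30324810)
Y = 858474/11149 (Y = 1/(-13476 + 24625) - (-19 - 58) = 1/11149 - 1*(-77) = 1/11149 + 77 = 858474/11149 ≈ 77.000)
p = -1/30368958 (p = 1/(-30324810 - 44148) = 1/(-30368958) = -1/30368958 ≈ -3.2928e-8)
p - Y = -1/30368958 - 1*858474/11149 = -1/30368958 - 858474/11149 = -26070960861241/338583512742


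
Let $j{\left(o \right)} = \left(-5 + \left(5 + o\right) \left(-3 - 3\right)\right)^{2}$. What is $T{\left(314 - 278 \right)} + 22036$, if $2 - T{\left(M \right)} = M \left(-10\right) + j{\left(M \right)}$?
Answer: $-40603$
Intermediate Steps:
$j{\left(o \right)} = \left(-35 - 6 o\right)^{2}$ ($j{\left(o \right)} = \left(-5 + \left(5 + o\right) \left(-6\right)\right)^{2} = \left(-5 - \left(30 + 6 o\right)\right)^{2} = \left(-35 - 6 o\right)^{2}$)
$T{\left(M \right)} = 2 - \left(35 + 6 M\right)^{2} + 10 M$ ($T{\left(M \right)} = 2 - \left(M \left(-10\right) + \left(35 + 6 M\right)^{2}\right) = 2 - \left(- 10 M + \left(35 + 6 M\right)^{2}\right) = 2 - \left(\left(35 + 6 M\right)^{2} - 10 M\right) = 2 + \left(- \left(35 + 6 M\right)^{2} + 10 M\right) = 2 - \left(35 + 6 M\right)^{2} + 10 M$)
$T{\left(314 - 278 \right)} + 22036 = \left(2 - \left(35 + 6 \left(314 - 278\right)\right)^{2} + 10 \left(314 - 278\right)\right) + 22036 = \left(2 - \left(35 + 6 \cdot 36\right)^{2} + 10 \cdot 36\right) + 22036 = \left(2 - \left(35 + 216\right)^{2} + 360\right) + 22036 = \left(2 - 251^{2} + 360\right) + 22036 = \left(2 - 63001 + 360\right) + 22036 = -62639 + 22036 = -40603$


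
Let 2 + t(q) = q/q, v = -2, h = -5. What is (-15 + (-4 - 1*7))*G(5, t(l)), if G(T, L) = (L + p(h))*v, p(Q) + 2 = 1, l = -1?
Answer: -104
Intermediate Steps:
p(Q) = -1 (p(Q) = -2 + 1 = -1)
t(q) = -1 (t(q) = -2 + q/q = -2 + 1 = -1)
G(T, L) = 2 - 2*L (G(T, L) = (L - 1)*(-2) = (-1 + L)*(-2) = 2 - 2*L)
(-15 + (-4 - 1*7))*G(5, t(l)) = (-15 + (-4 - 1*7))*(2 - 2*(-1)) = (-15 + (-4 - 7))*(2 + 2) = (-15 - 11)*4 = -26*4 = -104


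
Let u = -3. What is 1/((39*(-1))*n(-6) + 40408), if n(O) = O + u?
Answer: 1/40759 ≈ 2.4534e-5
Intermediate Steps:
n(O) = -3 + O (n(O) = O - 3 = -3 + O)
1/((39*(-1))*n(-6) + 40408) = 1/((39*(-1))*(-3 - 6) + 40408) = 1/(-39*(-9) + 40408) = 1/(351 + 40408) = 1/40759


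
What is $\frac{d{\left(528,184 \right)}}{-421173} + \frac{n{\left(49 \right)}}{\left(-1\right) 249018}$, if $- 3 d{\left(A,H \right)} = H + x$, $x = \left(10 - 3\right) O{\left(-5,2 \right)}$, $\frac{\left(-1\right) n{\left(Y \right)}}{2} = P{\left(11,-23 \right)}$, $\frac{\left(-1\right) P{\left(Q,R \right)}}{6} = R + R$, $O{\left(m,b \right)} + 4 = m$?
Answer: $\frac{121265611}{52439829057} \approx 0.0023125$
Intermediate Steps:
$O{\left(m,b \right)} = -4 + m$
$P{\left(Q,R \right)} = - 12 R$ ($P{\left(Q,R \right)} = - 6 \left(R + R\right) = - 6 \cdot 2 R = - 12 R$)
$n{\left(Y \right)} = -552$ ($n{\left(Y \right)} = - 2 \left(\left(-12\right) \left(-23\right)\right) = \left(-2\right) 276 = -552$)
$x = -63$ ($x = \left(10 - 3\right) \left(-4 - 5\right) = 7 \left(-9\right) = -63$)
$d{\left(A,H \right)} = 21 - \frac{H}{3}$ ($d{\left(A,H \right)} = - \frac{H - 63}{3} = - \frac{-63 + H}{3} = 21 - \frac{H}{3}$)
$\frac{d{\left(528,184 \right)}}{-421173} + \frac{n{\left(49 \right)}}{\left(-1\right) 249018} = \frac{21 - \frac{184}{3}}{-421173} - \frac{552}{\left(-1\right) 249018} = \left(21 - \frac{184}{3}\right) \left(- \frac{1}{421173}\right) - \frac{552}{-249018} = \left(- \frac{121}{3}\right) \left(- \frac{1}{421173}\right) - - \frac{92}{41503} = \frac{121}{1263519} + \frac{92}{41503} = \frac{121265611}{52439829057}$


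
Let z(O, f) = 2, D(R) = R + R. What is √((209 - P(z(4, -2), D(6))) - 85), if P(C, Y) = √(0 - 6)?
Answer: √(124 - I*√6) ≈ 11.136 - 0.11*I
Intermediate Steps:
D(R) = 2*R
P(C, Y) = I*√6 (P(C, Y) = √(-6) = I*√6)
√((209 - P(z(4, -2), D(6))) - 85) = √((209 - I*√6) - 85) = √(124 - I*√6)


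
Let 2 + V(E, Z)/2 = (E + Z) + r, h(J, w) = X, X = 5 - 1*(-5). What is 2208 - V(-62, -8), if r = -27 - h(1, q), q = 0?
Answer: 2426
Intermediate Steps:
X = 10 (X = 5 + 5 = 10)
h(J, w) = 10
r = -37 (r = -27 - 1*10 = -27 - 10 = -37)
V(E, Z) = -78 + 2*E + 2*Z (V(E, Z) = -4 + 2*((E + Z) - 37) = -4 + 2*(-37 + E + Z) = -4 + (-74 + 2*E + 2*Z) = -78 + 2*E + 2*Z)
2208 - V(-62, -8) = 2208 - (-78 + 2*(-62) + 2*(-8)) = 2208 - (-78 - 124 - 16) = 2208 - 1*(-218) = 2208 + 218 = 2426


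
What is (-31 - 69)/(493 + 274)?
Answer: -100/767 ≈ -0.13038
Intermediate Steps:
(-31 - 69)/(493 + 274) = -100/767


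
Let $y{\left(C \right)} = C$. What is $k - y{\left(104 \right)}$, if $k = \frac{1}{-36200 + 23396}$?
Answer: $- \frac{1331617}{12804} \approx -104.0$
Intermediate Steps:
$k = - \frac{1}{12804}$ ($k = \frac{1}{-12804} = - \frac{1}{12804} \approx -7.8101 \cdot 10^{-5}$)
$k - y{\left(104 \right)} = - \frac{1}{12804} - 104 = - \frac{1331617}{12804}$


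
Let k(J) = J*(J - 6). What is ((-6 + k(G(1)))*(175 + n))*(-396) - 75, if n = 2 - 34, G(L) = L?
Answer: 622833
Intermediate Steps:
n = -32
k(J) = J*(-6 + J)
((-6 + k(G(1)))*(175 + n))*(-396) - 75 = ((-6 + 1*(-6 + 1))*(175 - 32))*(-396) - 75 = ((-6 + 1*(-5))*143)*(-396) - 75 = ((-6 - 5)*143)*(-396) - 75 = -11*143*(-396) - 75 = -1573*(-396) - 75 = 622908 - 75 = 622833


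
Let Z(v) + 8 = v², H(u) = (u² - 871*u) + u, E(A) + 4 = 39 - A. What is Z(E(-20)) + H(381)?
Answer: -183292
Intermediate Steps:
E(A) = 35 - A (E(A) = -4 + (39 - A) = 35 - A)
H(u) = u² - 870*u
Z(v) = -8 + v²
Z(E(-20)) + H(381) = (-8 + (35 - 1*(-20))²) + 381*(-870 + 381) = (-8 + (35 + 20)²) + 381*(-489) = (-8 + 55²) - 186309 = (-8 + 3025) - 186309 = 3017 - 186309 = -183292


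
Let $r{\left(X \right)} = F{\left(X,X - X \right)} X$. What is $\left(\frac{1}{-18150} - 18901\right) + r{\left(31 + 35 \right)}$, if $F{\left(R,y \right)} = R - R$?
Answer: $- \frac{343053151}{18150} \approx -18901.0$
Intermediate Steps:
$F{\left(R,y \right)} = 0$
$r{\left(X \right)} = 0$ ($r{\left(X \right)} = 0 X = 0$)
$\left(\frac{1}{-18150} - 18901\right) + r{\left(31 + 35 \right)} = \left(\frac{1}{-18150} - 18901\right) + 0 = \left(- \frac{1}{18150} - 18901\right) + 0 = - \frac{343053151}{18150} + 0 = - \frac{343053151}{18150}$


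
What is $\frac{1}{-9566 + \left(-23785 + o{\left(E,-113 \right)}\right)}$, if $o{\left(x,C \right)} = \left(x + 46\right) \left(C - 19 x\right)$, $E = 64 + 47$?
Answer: $- \frac{1}{382205} \approx -2.6164 \cdot 10^{-6}$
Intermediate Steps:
$E = 111$
$o{\left(x,C \right)} = \left(46 + x\right) \left(C - 19 x\right)$
$\frac{1}{-9566 + \left(-23785 + o{\left(E,-113 \right)}\right)} = \frac{1}{-9566 - 372639} = \frac{1}{-382205} = - \frac{1}{382205}$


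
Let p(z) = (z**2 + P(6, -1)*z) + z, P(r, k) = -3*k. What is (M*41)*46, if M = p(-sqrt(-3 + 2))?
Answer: 1886*I*(-4 + I) ≈ -1886.0 - 7544.0*I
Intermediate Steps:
p(z) = z**2 + 4*z (p(z) = (z**2 + (-3*(-1))*z) + z = (z**2 + 3*z) + z = z**2 + 4*z)
M = -I*(4 - I) (M = (-sqrt(-3 + 2))*(4 - sqrt(-3 + 2)) = (-sqrt(-1))*(4 - sqrt(-1)) = (-I)*(4 - I) = -I*(4 - I) ≈ -1.0 - 4.0*I)
(M*41)*46 = ((I*(-4 + I))*41)*46 = (41*I*(-4 + I))*46 = 1886*I*(-4 + I)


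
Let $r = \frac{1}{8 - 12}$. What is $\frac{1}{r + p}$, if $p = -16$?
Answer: $- \frac{4}{65} \approx -0.061538$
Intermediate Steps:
$r = - \frac{1}{4}$ ($r = \frac{1}{8 - 12} = \frac{1}{-4} = - \frac{1}{4} \approx -0.25$)
$\frac{1}{r + p} = \frac{1}{- \frac{1}{4} - 16} = \frac{1}{- \frac{65}{4}} = - \frac{4}{65}$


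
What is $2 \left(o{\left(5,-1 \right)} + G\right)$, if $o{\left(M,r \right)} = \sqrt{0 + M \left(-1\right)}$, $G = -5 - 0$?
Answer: $-10 + 2 i \sqrt{5} \approx -10.0 + 4.4721 i$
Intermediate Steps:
$G = -5$ ($G = -5 + 0 = -5$)
$o{\left(M,r \right)} = \sqrt{- M}$ ($o{\left(M,r \right)} = \sqrt{0 - M} = \sqrt{- M}$)
$2 \left(o{\left(5,-1 \right)} + G\right) = 2 \left(\sqrt{\left(-1\right) 5} - 5\right) = 2 \left(\sqrt{-5} - 5\right) = 2 \left(i \sqrt{5} - 5\right) = 2 \left(-5 + i \sqrt{5}\right) = -10 + 2 i \sqrt{5}$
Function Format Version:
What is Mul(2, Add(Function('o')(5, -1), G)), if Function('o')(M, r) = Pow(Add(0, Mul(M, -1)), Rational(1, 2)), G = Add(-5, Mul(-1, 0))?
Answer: Add(-10, Mul(2, I, Pow(5, Rational(1, 2)))) ≈ Add(-10.000, Mul(4.4721, I))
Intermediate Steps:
G = -5 (G = Add(-5, 0) = -5)
Function('o')(M, r) = Pow(Mul(-1, M), Rational(1, 2)) (Function('o')(M, r) = Pow(Add(0, Mul(-1, M)), Rational(1, 2)) = Pow(Mul(-1, M), Rational(1, 2)))
Mul(2, Add(Function('o')(5, -1), G)) = Mul(2, Add(Pow(Mul(-1, 5), Rational(1, 2)), -5)) = Mul(2, Add(Pow(-5, Rational(1, 2)), -5)) = Mul(2, Add(Mul(I, Pow(5, Rational(1, 2))), -5)) = Mul(2, Add(-5, Mul(I, Pow(5, Rational(1, 2))))) = Add(-10, Mul(2, I, Pow(5, Rational(1, 2))))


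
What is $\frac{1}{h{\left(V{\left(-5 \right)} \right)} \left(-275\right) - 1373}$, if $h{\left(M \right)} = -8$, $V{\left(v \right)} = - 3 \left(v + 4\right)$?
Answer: $\frac{1}{827} \approx 0.0012092$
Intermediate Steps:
$V{\left(v \right)} = -12 - 3 v$ ($V{\left(v \right)} = - 3 \left(4 + v\right) = -12 - 3 v$)
$\frac{1}{h{\left(V{\left(-5 \right)} \right)} \left(-275\right) - 1373} = \frac{1}{\left(-8\right) \left(-275\right) - 1373} = \frac{1}{2200 - 1373} = \frac{1}{827}$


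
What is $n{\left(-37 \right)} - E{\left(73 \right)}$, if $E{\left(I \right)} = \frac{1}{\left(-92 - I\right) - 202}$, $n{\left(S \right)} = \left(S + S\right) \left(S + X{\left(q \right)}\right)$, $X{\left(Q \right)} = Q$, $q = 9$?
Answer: $\frac{760425}{367} \approx 2072.0$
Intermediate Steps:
$n{\left(S \right)} = 2 S \left(9 + S\right)$ ($n{\left(S \right)} = \left(S + S\right) \left(S + 9\right) = 2 S \left(9 + S\right)$)
$E{\left(I \right)} = \frac{1}{-294 - I}$
$n{\left(-37 \right)} - E{\left(73 \right)} = 2 \left(-37\right) \left(9 - 37\right) - - \frac{1}{294 + 73} = 2 \left(-37\right) \left(-28\right) - - \frac{1}{367} = 2072 - \left(-1\right) \frac{1}{367} = 2072 - - \frac{1}{367} = 2072 + \frac{1}{367} = \frac{760425}{367}$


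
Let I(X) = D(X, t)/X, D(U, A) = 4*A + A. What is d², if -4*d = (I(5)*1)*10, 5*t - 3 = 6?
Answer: 81/4 ≈ 20.250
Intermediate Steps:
t = 9/5 (t = ⅗ + (⅕)*6 = ⅗ + 6/5 = 9/5 ≈ 1.8000)
D(U, A) = 5*A
I(X) = 9/X (I(X) = (5*(9/5))/X = 9/X)
d = -9/2 (d = -(9/5)*1*10/4 = -9*10/20 = -¼*18 = -9/2 ≈ -4.5000)
d² = (-9/2)² = 81/4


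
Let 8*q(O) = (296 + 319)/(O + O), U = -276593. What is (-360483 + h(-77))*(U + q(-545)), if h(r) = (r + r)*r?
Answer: 168169140066875/1744 ≈ 9.6427e+10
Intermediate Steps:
q(O) = 615/(16*O) (q(O) = ((296 + 319)/(O + O))/8 = (615/((2*O)))/8 = (615*(1/(2*O)))/8 = (615/(2*O))/8 = 615/(16*O))
h(r) = 2*r² (h(r) = (2*r)*r = 2*r²)
(-360483 + h(-77))*(U + q(-545)) = (-360483 + 2*(-77)²)*(-276593 + (615/16)/(-545)) = (-360483 + 2*5929)*(-276593 + (615/16)*(-1/545)) = (-360483 + 11858)*(-276593 - 123/1744) = -348625*(-482378315/1744) = 168169140066875/1744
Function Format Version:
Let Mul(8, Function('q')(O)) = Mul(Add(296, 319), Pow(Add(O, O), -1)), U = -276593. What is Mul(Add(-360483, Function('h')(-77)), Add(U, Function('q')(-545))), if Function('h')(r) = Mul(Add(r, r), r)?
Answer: Rational(168169140066875, 1744) ≈ 9.6427e+10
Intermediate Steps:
Function('q')(O) = Mul(Rational(615, 16), Pow(O, -1)) (Function('q')(O) = Mul(Rational(1, 8), Mul(Add(296, 319), Pow(Add(O, O), -1))) = Mul(Rational(1, 8), Mul(615, Pow(Mul(2, O), -1))) = Mul(Rational(1, 8), Mul(615, Mul(Rational(1, 2), Pow(O, -1)))) = Mul(Rational(1, 8), Mul(Rational(615, 2), Pow(O, -1))) = Mul(Rational(615, 16), Pow(O, -1)))
Function('h')(r) = Mul(2, Pow(r, 2)) (Function('h')(r) = Mul(Mul(2, r), r) = Mul(2, Pow(r, 2)))
Mul(Add(-360483, Function('h')(-77)), Add(U, Function('q')(-545))) = Mul(Add(-360483, Mul(2, Pow(-77, 2))), Add(-276593, Mul(Rational(615, 16), Pow(-545, -1)))) = Mul(Add(-360483, Mul(2, 5929)), Add(-276593, Mul(Rational(615, 16), Rational(-1, 545)))) = Mul(Add(-360483, 11858), Add(-276593, Rational(-123, 1744))) = Mul(-348625, Rational(-482378315, 1744)) = Rational(168169140066875, 1744)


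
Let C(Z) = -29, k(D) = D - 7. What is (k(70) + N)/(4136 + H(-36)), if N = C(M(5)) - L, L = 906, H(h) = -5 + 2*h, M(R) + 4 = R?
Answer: -872/4059 ≈ -0.21483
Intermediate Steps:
k(D) = -7 + D
M(R) = -4 + R
N = -935 (N = -29 - 1*906 = -29 - 906 = -935)
(k(70) + N)/(4136 + H(-36)) = ((-7 + 70) - 935)/(4136 + (-5 + 2*(-36))) = (63 - 935)/(4136 + (-5 - 72)) = -872/(4136 - 77) = -872/4059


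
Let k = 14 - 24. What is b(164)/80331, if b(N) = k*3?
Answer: -10/26777 ≈ -0.00037345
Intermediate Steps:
k = -10
b(N) = -30 (b(N) = -10*3 = -30)
b(164)/80331 = -30/80331 = -30*1/80331 = -10/26777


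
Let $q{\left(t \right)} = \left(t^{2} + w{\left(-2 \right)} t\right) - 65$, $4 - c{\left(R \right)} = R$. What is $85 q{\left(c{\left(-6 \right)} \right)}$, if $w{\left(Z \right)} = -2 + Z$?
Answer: $-425$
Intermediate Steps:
$c{\left(R \right)} = 4 - R$
$q{\left(t \right)} = -65 + t^{2} - 4 t$ ($q{\left(t \right)} = \left(t^{2} + \left(-2 - 2\right) t\right) - 65 = \left(t^{2} - 4 t\right) - 65 = -65 + t^{2} - 4 t$)
$85 q{\left(c{\left(-6 \right)} \right)} = 85 \left(-65 + \left(4 - -6\right)^{2} - 4 \left(4 - -6\right)\right) = 85 \left(-65 + \left(4 + 6\right)^{2} - 4 \left(4 + 6\right)\right) = 85 \left(-65 + 10^{2} - 40\right) = 85 \left(-65 + 100 - 40\right) = 85 \left(-5\right) = -425$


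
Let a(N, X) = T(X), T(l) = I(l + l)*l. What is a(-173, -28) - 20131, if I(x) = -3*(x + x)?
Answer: -29539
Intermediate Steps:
I(x) = -6*x
T(l) = -12*l**2 (T(l) = (-6*(l + l))*l = (-12*l)*l = -12*l**2)
a(N, X) = -12*X**2
a(-173, -28) - 20131 = -12*(-28)**2 - 20131 = -12*784 - 20131 = -9408 - 20131 = -29539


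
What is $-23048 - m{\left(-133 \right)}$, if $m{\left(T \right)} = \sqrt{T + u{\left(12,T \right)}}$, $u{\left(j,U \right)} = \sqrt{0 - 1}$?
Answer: $-23048 - \sqrt{-133 + i} \approx -23048.0 - 11.533 i$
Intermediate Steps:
$u{\left(j,U \right)} = i$ ($u{\left(j,U \right)} = \sqrt{-1} = i$)
$m{\left(T \right)} = \sqrt{i + T}$ ($m{\left(T \right)} = \sqrt{T + i} = \sqrt{i + T}$)
$-23048 - m{\left(-133 \right)} = -23048 - \sqrt{i - 133} = -23048 - \sqrt{-133 + i}$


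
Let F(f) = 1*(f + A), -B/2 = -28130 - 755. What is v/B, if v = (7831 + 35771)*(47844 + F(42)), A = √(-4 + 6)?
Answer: 1043962686/28885 + 21801*√2/28885 ≈ 36143.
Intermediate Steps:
A = √2 ≈ 1.4142
B = 57770 (B = -2*(-28130 - 755) = -2*(-28885) = 57770)
F(f) = f + √2 (F(f) = 1*(f + √2) = f + √2)
v = 2087925372 + 43602*√2 (v = (7831 + 35771)*(47844 + (42 + √2)) = 43602*(47886 + √2) = 2087925372 + 43602*√2 ≈ 2.0880e+9)
v/B = (2087925372 + 43602*√2)/57770 = (2087925372 + 43602*√2)*(1/57770) = 1043962686/28885 + 21801*√2/28885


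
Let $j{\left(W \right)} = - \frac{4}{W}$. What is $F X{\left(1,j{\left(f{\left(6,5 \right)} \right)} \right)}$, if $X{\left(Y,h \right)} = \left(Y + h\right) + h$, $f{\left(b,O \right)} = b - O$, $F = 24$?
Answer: $-168$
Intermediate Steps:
$X{\left(Y,h \right)} = Y + 2 h$
$F X{\left(1,j{\left(f{\left(6,5 \right)} \right)} \right)} = 24 \left(1 + 2 \left(- \frac{4}{6 - 5}\right)\right) = 24 \left(1 + 2 \left(- \frac{4}{1}\right)\right) = 24 \left(1 + 2 \left(\left(-4\right) 1\right)\right) = 24 \left(1 + 2 \left(-4\right)\right) = 24 \left(1 - 8\right) = 24 \left(-7\right) = -168$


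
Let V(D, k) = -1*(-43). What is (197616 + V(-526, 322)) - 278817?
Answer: -81158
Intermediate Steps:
V(D, k) = 43
(197616 + V(-526, 322)) - 278817 = (197616 + 43) - 278817 = 197659 - 278817 = -81158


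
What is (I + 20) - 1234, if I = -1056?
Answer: -2270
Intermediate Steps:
(I + 20) - 1234 = (-1056 + 20) - 1234 = -1036 - 1234 = -2270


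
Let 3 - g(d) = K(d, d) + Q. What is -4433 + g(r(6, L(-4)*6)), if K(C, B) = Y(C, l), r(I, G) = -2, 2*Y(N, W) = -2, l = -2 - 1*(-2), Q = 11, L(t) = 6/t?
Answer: -4440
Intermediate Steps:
l = 0 (l = -2 + 2 = 0)
Y(N, W) = -1 (Y(N, W) = (1/2)*(-2) = -1)
K(C, B) = -1
g(d) = -7 (g(d) = 3 - (-1 + 11) = 3 - 1*10 = 3 - 10 = -7)
-4433 + g(r(6, L(-4)*6)) = -4433 - 7 = -4440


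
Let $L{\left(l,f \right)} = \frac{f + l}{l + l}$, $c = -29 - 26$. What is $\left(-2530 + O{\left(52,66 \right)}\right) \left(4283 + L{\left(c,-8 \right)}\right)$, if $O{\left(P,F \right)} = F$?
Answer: $- \frac{52773616}{5} \approx -1.0555 \cdot 10^{7}$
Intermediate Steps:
$c = -55$ ($c = -29 - 26 = -55$)
$L{\left(l,f \right)} = \frac{f + l}{2 l}$
$\left(-2530 + O{\left(52,66 \right)}\right) \left(4283 + L{\left(c,-8 \right)}\right) = \left(-2530 + 66\right) \left(4283 + \frac{-8 - 55}{2 \left(-55\right)}\right) = - 2464 \left(4283 + \frac{1}{2} \left(- \frac{1}{55}\right) \left(-63\right)\right) = - 2464 \left(4283 + \frac{63}{110}\right) = \left(-2464\right) \frac{471193}{110} = - \frac{52773616}{5}$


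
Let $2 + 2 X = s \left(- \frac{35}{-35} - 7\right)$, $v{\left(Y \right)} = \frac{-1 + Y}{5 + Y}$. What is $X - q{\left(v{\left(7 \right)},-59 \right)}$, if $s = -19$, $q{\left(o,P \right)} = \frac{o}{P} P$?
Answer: $\frac{111}{2} \approx 55.5$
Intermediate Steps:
$v{\left(Y \right)} = \frac{-1 + Y}{5 + Y}$
$q{\left(o,P \right)} = o$
$X = 56$ ($X = -1 + \frac{\left(-19\right) \left(- \frac{35}{-35} - 7\right)}{2} = -1 + \frac{\left(-19\right) \left(\left(-35\right) \left(- \frac{1}{35}\right) - 7\right)}{2} = -1 + \frac{\left(-19\right) \left(1 - 7\right)}{2} = -1 + \frac{\left(-19\right) \left(-6\right)}{2} = -1 + \frac{1}{2} \cdot 114 = -1 + 57 = 56$)
$X - q{\left(v{\left(7 \right)},-59 \right)} = 56 - \frac{-1 + 7}{5 + 7} = 56 - \frac{1}{12} \cdot 6 = 56 - \frac{1}{2} = \frac{111}{2}$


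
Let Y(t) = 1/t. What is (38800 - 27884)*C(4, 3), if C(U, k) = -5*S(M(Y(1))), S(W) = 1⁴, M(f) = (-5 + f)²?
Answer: -54580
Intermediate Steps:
Y(t) = 1/t
S(W) = 1
C(U, k) = -5 (C(U, k) = -5*1 = -5)
(38800 - 27884)*C(4, 3) = (38800 - 27884)*(-5) = 10916*(-5) = -54580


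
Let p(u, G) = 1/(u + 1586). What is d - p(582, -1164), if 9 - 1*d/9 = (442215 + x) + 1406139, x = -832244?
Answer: -19826162713/2168 ≈ -9.1449e+6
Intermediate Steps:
p(u, G) = 1/(1586 + u)
d = -9144909 (d = 81 - 9*((442215 - 832244) + 1406139) = 81 - 9*(-390029 + 1406139) = 81 - 9*1016110 = 81 - 9144990 = -9144909)
d - p(582, -1164) = -9144909 - 1/(1586 + 582) = -9144909 - 1/2168 = -19826162713/2168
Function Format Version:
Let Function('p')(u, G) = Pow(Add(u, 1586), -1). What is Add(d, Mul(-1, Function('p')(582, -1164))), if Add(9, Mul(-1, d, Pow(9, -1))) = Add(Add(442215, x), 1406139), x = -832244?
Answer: Rational(-19826162713, 2168) ≈ -9.1449e+6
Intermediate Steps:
Function('p')(u, G) = Pow(Add(1586, u), -1)
d = -9144909 (d = Add(81, Mul(-9, Add(Add(442215, -832244), 1406139))) = Add(81, Mul(-9, Add(-390029, 1406139))) = Add(81, Mul(-9, 1016110)) = Add(81, -9144990) = -9144909)
Add(d, Mul(-1, Function('p')(582, -1164))) = Add(-9144909, Mul(-1, Pow(Add(1586, 582), -1))) = Add(-9144909, Mul(-1, Pow(2168, -1))) = Add(-9144909, Mul(-1, Rational(1, 2168))) = Add(-9144909, Rational(-1, 2168)) = Rational(-19826162713, 2168)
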